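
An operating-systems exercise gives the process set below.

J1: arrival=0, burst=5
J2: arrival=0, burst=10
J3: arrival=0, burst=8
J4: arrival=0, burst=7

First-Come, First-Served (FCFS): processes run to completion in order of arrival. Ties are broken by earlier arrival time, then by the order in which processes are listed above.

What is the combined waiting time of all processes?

43

Schedule: | J1 0-5 | J2 5-15 | J3 15-23 | J4 23-30 |
Completion: J1=5  J2=15  J3=23  J4=30
Waiting = turnaround − burst: J1=0, J2=5, J3=15, J4=23
Total waiting = 0 + 5 + 15 + 23 = 43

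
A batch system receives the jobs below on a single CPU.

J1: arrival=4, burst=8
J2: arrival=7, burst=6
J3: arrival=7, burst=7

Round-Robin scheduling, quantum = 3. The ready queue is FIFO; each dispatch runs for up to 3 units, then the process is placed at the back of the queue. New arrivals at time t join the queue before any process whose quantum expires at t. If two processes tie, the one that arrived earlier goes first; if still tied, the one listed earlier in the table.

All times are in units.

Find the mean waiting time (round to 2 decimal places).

9.67

Gantt: | idle 0-4 | J1 4-7 | J2 7-10 | J3 10-13 | J1 13-16 | J2 16-19 | J3 19-22 | J1 22-24 | J3 24-25 |
Completion: J1=24  J2=19  J3=25
Turnaround (C−A): J1=20  J2=12  J3=18
Waiting times: J1=12, J2=6, J3=11
Average waiting = (12+6+11) / 3 = 29/3 = 9.67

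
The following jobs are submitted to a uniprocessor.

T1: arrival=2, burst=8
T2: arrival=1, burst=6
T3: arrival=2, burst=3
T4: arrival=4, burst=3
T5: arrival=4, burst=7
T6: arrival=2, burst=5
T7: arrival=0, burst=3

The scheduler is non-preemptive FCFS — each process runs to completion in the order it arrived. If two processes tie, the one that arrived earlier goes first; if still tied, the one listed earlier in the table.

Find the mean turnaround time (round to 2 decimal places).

Schedule: | T7 0-3 | T2 3-9 | T1 9-17 | T3 17-20 | T6 20-25 | T4 25-28 | T5 28-35 |
Completion: T1=17  T2=9  T3=20  T4=28  T5=35  T6=25  T7=3
Turnaround (C−A): T1=15  T2=8  T3=18  T4=24  T5=31  T6=23  T7=3
Turnaround times: T1=15, T2=8, T3=18, T4=24, T5=31, T6=23, T7=3
Average turnaround = (15+8+18+24+31+23+3) / 7 = 122/7 = 17.43

17.43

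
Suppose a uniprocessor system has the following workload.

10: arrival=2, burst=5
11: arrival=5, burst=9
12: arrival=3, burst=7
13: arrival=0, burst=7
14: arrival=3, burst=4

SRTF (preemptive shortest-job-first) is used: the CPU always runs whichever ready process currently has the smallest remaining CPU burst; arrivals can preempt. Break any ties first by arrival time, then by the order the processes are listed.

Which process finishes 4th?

Schedule: | 13 0-7 | 14 7-11 | 10 11-16 | 12 16-23 | 11 23-32 |
Completion: 10=16  11=32  12=23  13=7  14=11
Finish order: 13 → 14 → 10 → 12 → 11

12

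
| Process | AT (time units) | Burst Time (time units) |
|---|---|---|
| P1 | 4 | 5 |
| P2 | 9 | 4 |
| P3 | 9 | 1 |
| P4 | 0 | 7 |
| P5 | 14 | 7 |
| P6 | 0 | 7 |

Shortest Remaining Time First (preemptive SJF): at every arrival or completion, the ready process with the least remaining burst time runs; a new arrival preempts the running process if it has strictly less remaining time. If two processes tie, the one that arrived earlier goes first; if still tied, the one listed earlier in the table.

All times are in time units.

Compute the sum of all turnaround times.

66

Timeline: | P4 0-7 | P1 7-9 | P3 9-10 | P1 10-13 | P2 13-17 | P6 17-24 | P5 24-31 |
Completion: P1=13  P2=17  P3=10  P4=7  P5=31  P6=24
Turnaround (C−A): P1=9  P2=8  P3=1  P4=7  P5=17  P6=24
Turnaround = completion − arrival: P1=9, P2=8, P3=1, P4=7, P5=17, P6=24
Total turnaround = 9 + 8 + 1 + 7 + 17 + 24 = 66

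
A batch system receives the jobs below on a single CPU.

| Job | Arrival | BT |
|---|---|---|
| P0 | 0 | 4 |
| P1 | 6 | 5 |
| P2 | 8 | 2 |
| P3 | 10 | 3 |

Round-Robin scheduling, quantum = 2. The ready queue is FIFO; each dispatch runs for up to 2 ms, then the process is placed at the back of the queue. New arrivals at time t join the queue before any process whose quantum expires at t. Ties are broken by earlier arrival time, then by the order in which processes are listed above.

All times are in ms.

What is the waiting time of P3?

Schedule: | P0 0-4 | idle 4-6 | P1 6-8 | P2 8-10 | P1 10-12 | P3 12-14 | P1 14-15 | P3 15-16 |
Completion: P0=4  P1=15  P2=10  P3=16
Waiting(P3) = turnaround − burst = 6 − 3 = 3

3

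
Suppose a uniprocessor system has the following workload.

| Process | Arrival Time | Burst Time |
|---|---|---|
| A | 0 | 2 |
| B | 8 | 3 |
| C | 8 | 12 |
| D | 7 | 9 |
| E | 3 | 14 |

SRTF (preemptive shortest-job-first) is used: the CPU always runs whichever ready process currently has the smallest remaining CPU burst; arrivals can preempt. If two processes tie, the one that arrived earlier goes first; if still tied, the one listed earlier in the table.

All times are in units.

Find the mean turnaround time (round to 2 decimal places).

15.20

Gantt: | A 0-2 | idle 2-3 | E 3-7 | D 7-8 | B 8-11 | D 11-19 | E 19-29 | C 29-41 |
Completion: A=2  B=11  C=41  D=19  E=29
Turnaround (C−A): A=2  B=3  C=33  D=12  E=26
Turnaround times: A=2, B=3, C=33, D=12, E=26
Average turnaround = (2+3+33+12+26) / 5 = 76/5 = 15.20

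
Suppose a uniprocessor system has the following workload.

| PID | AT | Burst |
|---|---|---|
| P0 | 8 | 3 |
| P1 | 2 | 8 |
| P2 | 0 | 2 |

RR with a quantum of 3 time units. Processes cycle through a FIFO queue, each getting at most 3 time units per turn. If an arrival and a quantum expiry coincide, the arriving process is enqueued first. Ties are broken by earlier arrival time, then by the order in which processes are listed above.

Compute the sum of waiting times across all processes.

3

Schedule: | P2 0-2 | P1 2-8 | P0 8-11 | P1 11-13 |
Completion: P0=11  P1=13  P2=2
Waiting = turnaround − burst: P0=0, P1=3, P2=0
Total waiting = 0 + 3 + 0 = 3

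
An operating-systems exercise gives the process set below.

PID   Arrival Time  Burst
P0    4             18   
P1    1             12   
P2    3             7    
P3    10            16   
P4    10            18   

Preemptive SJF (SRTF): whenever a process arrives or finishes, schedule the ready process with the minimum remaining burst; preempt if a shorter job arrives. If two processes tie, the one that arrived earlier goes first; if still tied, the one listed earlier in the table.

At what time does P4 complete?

72

Schedule: | idle 0-1 | P1 1-3 | P2 3-10 | P1 10-20 | P3 20-36 | P0 36-54 | P4 54-72 |
Completion: P0=54  P1=20  P2=10  P3=36  P4=72
Turnaround (C−A): P0=50  P1=19  P2=7  P3=26  P4=62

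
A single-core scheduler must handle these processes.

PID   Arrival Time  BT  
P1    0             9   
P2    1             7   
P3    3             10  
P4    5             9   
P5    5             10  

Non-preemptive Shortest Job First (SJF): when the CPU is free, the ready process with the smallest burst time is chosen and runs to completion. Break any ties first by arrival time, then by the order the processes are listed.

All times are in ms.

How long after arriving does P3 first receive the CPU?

22

Gantt: | P1 0-9 | P2 9-16 | P4 16-25 | P3 25-35 | P5 35-45 |
Completion: P1=9  P2=16  P3=35  P4=25  P5=45
Turnaround (C−A): P1=9  P2=15  P3=32  P4=20  P5=40
Response(P3) = first start − arrival = 25 − 3 = 22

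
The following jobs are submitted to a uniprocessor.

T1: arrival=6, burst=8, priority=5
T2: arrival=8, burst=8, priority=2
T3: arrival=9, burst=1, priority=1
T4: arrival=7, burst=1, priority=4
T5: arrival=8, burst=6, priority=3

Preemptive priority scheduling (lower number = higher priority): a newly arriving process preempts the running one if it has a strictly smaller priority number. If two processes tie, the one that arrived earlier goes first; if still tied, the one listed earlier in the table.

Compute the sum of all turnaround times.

Timeline: | idle 0-6 | T1 6-7 | T4 7-8 | T2 8-9 | T3 9-10 | T2 10-17 | T5 17-23 | T1 23-30 |
Completion: T1=30  T2=17  T3=10  T4=8  T5=23
Turnaround = completion − arrival: T1=24, T2=9, T3=1, T4=1, T5=15
Total turnaround = 24 + 9 + 1 + 1 + 15 = 50

50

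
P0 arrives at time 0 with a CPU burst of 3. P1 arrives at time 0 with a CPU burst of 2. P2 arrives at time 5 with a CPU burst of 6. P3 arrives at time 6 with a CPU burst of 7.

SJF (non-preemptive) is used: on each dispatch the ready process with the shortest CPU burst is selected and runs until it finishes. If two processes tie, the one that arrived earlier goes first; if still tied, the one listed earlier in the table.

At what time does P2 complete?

Timeline: | P1 0-2 | P0 2-5 | P2 5-11 | P3 11-18 |
Completion: P0=5  P1=2  P2=11  P3=18
Turnaround (C−A): P0=5  P1=2  P2=6  P3=12

11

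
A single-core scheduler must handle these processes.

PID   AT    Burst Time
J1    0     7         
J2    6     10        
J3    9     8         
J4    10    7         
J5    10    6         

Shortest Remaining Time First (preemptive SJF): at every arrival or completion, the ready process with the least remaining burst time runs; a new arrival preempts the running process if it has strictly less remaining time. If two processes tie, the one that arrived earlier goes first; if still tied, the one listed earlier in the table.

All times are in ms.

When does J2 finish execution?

Schedule: | J1 0-7 | J2 7-10 | J5 10-16 | J2 16-23 | J4 23-30 | J3 30-38 |
Completion: J1=7  J2=23  J3=38  J4=30  J5=16
Turnaround (C−A): J1=7  J2=17  J3=29  J4=20  J5=6

23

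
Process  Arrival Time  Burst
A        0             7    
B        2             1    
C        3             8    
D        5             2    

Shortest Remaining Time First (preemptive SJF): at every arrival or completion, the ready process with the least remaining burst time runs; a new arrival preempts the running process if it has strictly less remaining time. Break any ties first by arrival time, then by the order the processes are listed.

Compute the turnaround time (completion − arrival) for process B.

Gantt: | A 0-2 | B 2-3 | A 3-5 | D 5-7 | A 7-10 | C 10-18 |
Completion: A=10  B=3  C=18  D=7
Turnaround(B) = completion − arrival = 3 − 2 = 1

1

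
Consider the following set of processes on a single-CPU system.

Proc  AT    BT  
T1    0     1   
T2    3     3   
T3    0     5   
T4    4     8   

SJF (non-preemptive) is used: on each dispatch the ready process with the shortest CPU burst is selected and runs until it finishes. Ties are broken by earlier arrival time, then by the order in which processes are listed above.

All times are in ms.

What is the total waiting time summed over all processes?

9

Schedule: | T1 0-1 | T3 1-6 | T2 6-9 | T4 9-17 |
Completion: T1=1  T2=9  T3=6  T4=17
Waiting = turnaround − burst: T1=0, T2=3, T3=1, T4=5
Total waiting = 0 + 3 + 1 + 5 = 9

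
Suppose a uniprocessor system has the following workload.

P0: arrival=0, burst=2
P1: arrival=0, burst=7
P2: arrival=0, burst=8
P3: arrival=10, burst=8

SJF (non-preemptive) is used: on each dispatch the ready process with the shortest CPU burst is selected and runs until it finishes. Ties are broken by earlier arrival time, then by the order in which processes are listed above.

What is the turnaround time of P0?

2

Timeline: | P0 0-2 | P1 2-9 | P2 9-17 | P3 17-25 |
Completion: P0=2  P1=9  P2=17  P3=25
Turnaround (C−A): P0=2  P1=9  P2=17  P3=15
Turnaround(P0) = completion − arrival = 2 − 0 = 2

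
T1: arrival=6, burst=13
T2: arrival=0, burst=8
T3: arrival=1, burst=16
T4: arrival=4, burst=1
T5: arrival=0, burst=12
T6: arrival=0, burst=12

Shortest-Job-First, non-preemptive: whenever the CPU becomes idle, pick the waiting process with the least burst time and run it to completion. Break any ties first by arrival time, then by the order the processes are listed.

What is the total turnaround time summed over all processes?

168

Schedule: | T2 0-8 | T4 8-9 | T5 9-21 | T6 21-33 | T1 33-46 | T3 46-62 |
Completion: T1=46  T2=8  T3=62  T4=9  T5=21  T6=33
Turnaround = completion − arrival: T1=40, T2=8, T3=61, T4=5, T5=21, T6=33
Total turnaround = 40 + 8 + 61 + 5 + 21 + 33 = 168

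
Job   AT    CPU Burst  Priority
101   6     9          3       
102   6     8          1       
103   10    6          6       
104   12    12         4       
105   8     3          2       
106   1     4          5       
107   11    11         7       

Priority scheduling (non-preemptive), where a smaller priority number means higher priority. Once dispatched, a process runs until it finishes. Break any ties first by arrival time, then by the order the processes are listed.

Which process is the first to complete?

Schedule: | idle 0-1 | 106 1-5 | idle 5-6 | 102 6-14 | 105 14-17 | 101 17-26 | 104 26-38 | 103 38-44 | 107 44-55 |
Completion: 101=26  102=14  103=44  104=38  105=17  106=5  107=55
Finish order: 106 → 102 → 105 → 101 → 104 → 103 → 107

106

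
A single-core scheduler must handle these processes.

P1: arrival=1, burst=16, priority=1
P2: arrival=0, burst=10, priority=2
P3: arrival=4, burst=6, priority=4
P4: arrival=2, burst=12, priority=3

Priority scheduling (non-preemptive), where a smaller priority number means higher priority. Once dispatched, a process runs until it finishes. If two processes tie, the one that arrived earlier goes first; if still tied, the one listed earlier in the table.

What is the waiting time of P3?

Gantt: | P2 0-10 | P1 10-26 | P4 26-38 | P3 38-44 |
Completion: P1=26  P2=10  P3=44  P4=38
Waiting(P3) = turnaround − burst = 40 − 6 = 34

34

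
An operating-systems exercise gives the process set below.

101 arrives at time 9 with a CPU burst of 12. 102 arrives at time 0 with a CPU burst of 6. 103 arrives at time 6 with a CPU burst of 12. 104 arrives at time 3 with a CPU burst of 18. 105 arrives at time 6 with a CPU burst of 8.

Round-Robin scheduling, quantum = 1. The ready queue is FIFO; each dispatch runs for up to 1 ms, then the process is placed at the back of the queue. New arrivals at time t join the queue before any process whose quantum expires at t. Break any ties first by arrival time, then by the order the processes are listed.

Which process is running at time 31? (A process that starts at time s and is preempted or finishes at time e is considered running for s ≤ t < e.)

Schedule: | 102 0-3 | 104 3-4 | 102 4-5 | 104 5-6 | 102 6-7 | 103 7-8 | 105 8-9 | 104 9-10 | 102 10-11 | 103 11-12 | 101 12-13 | 105 13-14 | 104 14-15 | 103 15-16 | 101 16-17 | 105 17-18 | 104 18-19 | 103 19-20 | 101 20-21 | 105 21-22 | 104 22-23 | 103 23-24 | 101 24-25 | 105 25-26 | 104 26-27 | 103 27-28 | 101 28-29 | 105 29-30 | 104 30-31 | 103 31-32 | 101 32-33 | 105 33-34 | 104 34-35 | 103 35-36 | 101 36-37 | 105 37-38 | 104 38-39 | 103 39-40 | 101 40-41 | 104 41-42 | 103 42-43 | 101 43-44 | 104 44-45 | 103 45-46 | 101 46-47 | 104 47-48 | 103 48-49 | 101 49-50 | 104 50-51 | 101 51-52 | 104 52-56 |
Completion: 101=52  102=11  103=49  104=56  105=38

103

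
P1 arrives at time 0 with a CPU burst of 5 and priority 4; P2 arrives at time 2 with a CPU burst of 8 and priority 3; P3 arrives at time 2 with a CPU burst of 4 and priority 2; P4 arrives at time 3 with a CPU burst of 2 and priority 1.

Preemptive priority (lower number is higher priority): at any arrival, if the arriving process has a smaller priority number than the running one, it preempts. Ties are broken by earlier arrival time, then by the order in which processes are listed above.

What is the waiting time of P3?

Timeline: | P1 0-2 | P3 2-3 | P4 3-5 | P3 5-8 | P2 8-16 | P1 16-19 |
Completion: P1=19  P2=16  P3=8  P4=5
Turnaround (C−A): P1=19  P2=14  P3=6  P4=2
Waiting(P3) = turnaround − burst = 6 − 4 = 2

2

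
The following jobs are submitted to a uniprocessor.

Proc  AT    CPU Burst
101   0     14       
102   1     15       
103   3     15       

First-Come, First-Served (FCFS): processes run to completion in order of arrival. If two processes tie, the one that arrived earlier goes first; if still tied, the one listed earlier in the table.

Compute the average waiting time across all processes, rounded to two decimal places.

Timeline: | 101 0-14 | 102 14-29 | 103 29-44 |
Completion: 101=14  102=29  103=44
Turnaround (C−A): 101=14  102=28  103=41
Waiting times: 101=0, 102=13, 103=26
Average waiting = (0+13+26) / 3 = 39/3 = 13.00

13.00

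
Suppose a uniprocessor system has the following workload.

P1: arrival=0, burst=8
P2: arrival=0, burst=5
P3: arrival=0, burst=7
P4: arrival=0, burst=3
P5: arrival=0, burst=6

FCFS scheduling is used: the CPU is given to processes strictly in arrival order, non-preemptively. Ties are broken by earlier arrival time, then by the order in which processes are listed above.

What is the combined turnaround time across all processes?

Schedule: | P1 0-8 | P2 8-13 | P3 13-20 | P4 20-23 | P5 23-29 |
Completion: P1=8  P2=13  P3=20  P4=23  P5=29
Turnaround (C−A): P1=8  P2=13  P3=20  P4=23  P5=29
Turnaround = completion − arrival: P1=8, P2=13, P3=20, P4=23, P5=29
Total turnaround = 8 + 13 + 20 + 23 + 29 = 93

93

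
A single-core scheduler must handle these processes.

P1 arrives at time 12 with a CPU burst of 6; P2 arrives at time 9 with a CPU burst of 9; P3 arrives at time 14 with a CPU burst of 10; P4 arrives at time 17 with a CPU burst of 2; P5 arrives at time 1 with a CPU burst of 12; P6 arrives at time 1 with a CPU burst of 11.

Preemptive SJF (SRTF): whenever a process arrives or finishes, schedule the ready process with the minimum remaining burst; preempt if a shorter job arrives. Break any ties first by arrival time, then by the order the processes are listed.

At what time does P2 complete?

29

Schedule: | idle 0-1 | P6 1-12 | P1 12-18 | P4 18-20 | P2 20-29 | P3 29-39 | P5 39-51 |
Completion: P1=18  P2=29  P3=39  P4=20  P5=51  P6=12
Turnaround (C−A): P1=6  P2=20  P3=25  P4=3  P5=50  P6=11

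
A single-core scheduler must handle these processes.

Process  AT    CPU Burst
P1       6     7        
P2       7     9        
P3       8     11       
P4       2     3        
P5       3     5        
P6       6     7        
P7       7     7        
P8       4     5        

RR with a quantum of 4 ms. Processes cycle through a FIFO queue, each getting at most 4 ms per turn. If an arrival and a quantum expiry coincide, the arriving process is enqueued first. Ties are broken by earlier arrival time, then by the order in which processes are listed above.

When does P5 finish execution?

Schedule: | idle 0-2 | P4 2-5 | P5 5-9 | P8 9-13 | P1 13-17 | P6 17-21 | P2 21-25 | P7 25-29 | P3 29-33 | P5 33-34 | P8 34-35 | P1 35-38 | P6 38-41 | P2 41-45 | P7 45-48 | P3 48-52 | P2 52-53 | P3 53-56 |
Completion: P1=38  P2=53  P3=56  P4=5  P5=34  P6=41  P7=48  P8=35

34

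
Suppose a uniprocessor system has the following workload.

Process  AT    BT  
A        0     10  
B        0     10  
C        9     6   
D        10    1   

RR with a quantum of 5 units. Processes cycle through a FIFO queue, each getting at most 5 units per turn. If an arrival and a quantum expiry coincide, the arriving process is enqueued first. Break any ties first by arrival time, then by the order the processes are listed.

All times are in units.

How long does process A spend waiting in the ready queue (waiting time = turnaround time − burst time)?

Timeline: | A 0-5 | B 5-10 | A 10-15 | C 15-20 | D 20-21 | B 21-26 | C 26-27 |
Completion: A=15  B=26  C=27  D=21
Turnaround (C−A): A=15  B=26  C=18  D=11
Waiting(A) = turnaround − burst = 15 − 10 = 5

5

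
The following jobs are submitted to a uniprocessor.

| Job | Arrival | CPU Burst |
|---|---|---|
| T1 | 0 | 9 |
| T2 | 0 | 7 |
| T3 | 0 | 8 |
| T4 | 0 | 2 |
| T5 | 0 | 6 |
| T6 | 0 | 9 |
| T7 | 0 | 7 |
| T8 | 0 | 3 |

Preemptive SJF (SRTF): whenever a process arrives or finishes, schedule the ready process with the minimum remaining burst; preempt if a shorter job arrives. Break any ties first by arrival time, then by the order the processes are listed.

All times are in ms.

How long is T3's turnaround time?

Gantt: | T4 0-2 | T8 2-5 | T5 5-11 | T2 11-18 | T7 18-25 | T3 25-33 | T1 33-42 | T6 42-51 |
Completion: T1=42  T2=18  T3=33  T4=2  T5=11  T6=51  T7=25  T8=5
Turnaround (C−A): T1=42  T2=18  T3=33  T4=2  T5=11  T6=51  T7=25  T8=5
Turnaround(T3) = completion − arrival = 33 − 0 = 33

33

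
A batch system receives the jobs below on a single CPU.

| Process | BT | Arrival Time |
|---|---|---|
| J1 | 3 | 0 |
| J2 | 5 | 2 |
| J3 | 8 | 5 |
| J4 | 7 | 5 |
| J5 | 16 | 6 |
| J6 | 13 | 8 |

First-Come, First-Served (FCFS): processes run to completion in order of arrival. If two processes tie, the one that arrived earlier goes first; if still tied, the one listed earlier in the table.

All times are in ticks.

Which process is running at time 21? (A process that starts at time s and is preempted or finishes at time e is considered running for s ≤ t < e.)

J4

Timeline: | J1 0-3 | J2 3-8 | J3 8-16 | J4 16-23 | J5 23-39 | J6 39-52 |
Completion: J1=3  J2=8  J3=16  J4=23  J5=39  J6=52
Turnaround (C−A): J1=3  J2=6  J3=11  J4=18  J5=33  J6=44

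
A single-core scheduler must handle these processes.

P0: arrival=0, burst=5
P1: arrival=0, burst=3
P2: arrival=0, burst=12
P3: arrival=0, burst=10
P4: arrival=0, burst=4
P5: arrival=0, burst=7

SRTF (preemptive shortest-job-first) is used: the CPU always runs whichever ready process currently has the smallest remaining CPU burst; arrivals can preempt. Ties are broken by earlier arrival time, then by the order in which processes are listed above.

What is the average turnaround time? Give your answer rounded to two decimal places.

18.50

Timeline: | P1 0-3 | P4 3-7 | P0 7-12 | P5 12-19 | P3 19-29 | P2 29-41 |
Completion: P0=12  P1=3  P2=41  P3=29  P4=7  P5=19
Turnaround times: P0=12, P1=3, P2=41, P3=29, P4=7, P5=19
Average turnaround = (12+3+41+29+7+19) / 6 = 111/6 = 18.50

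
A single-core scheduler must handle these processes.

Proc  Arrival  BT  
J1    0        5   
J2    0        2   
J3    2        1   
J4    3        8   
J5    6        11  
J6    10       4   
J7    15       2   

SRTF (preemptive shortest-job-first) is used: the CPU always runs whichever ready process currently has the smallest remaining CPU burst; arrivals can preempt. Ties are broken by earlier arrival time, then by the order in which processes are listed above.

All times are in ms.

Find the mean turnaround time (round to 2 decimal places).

9.00

Schedule: | J2 0-2 | J3 2-3 | J1 3-8 | J4 8-10 | J6 10-14 | J4 14-15 | J7 15-17 | J4 17-22 | J5 22-33 |
Completion: J1=8  J2=2  J3=3  J4=22  J5=33  J6=14  J7=17
Turnaround (C−A): J1=8  J2=2  J3=1  J4=19  J5=27  J6=4  J7=2
Turnaround times: J1=8, J2=2, J3=1, J4=19, J5=27, J6=4, J7=2
Average turnaround = (8+2+1+19+27+4+2) / 7 = 63/7 = 9.00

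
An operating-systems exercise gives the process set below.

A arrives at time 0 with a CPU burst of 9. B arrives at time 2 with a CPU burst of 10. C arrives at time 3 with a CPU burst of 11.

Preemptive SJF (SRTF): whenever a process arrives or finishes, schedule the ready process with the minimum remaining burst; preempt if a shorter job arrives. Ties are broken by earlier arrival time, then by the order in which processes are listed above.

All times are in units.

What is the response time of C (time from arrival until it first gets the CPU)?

16

Timeline: | A 0-9 | B 9-19 | C 19-30 |
Completion: A=9  B=19  C=30
Turnaround (C−A): A=9  B=17  C=27
Response(C) = first start − arrival = 19 − 3 = 16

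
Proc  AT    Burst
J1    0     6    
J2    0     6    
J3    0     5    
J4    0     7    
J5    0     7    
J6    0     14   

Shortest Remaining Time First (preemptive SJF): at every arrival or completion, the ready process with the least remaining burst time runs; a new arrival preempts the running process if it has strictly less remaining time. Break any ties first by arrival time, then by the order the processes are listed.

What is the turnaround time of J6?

Timeline: | J3 0-5 | J1 5-11 | J2 11-17 | J4 17-24 | J5 24-31 | J6 31-45 |
Completion: J1=11  J2=17  J3=5  J4=24  J5=31  J6=45
Turnaround (C−A): J1=11  J2=17  J3=5  J4=24  J5=31  J6=45
Turnaround(J6) = completion − arrival = 45 − 0 = 45

45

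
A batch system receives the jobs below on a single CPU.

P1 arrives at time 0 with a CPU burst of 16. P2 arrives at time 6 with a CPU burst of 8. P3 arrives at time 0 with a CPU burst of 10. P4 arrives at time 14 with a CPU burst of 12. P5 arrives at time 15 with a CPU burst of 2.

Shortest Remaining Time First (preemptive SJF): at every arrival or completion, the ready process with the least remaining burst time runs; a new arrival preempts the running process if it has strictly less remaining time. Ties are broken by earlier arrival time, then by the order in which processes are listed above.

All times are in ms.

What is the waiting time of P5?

0

Gantt: | P3 0-10 | P2 10-15 | P5 15-17 | P2 17-20 | P4 20-32 | P1 32-48 |
Completion: P1=48  P2=20  P3=10  P4=32  P5=17
Waiting(P5) = turnaround − burst = 2 − 2 = 0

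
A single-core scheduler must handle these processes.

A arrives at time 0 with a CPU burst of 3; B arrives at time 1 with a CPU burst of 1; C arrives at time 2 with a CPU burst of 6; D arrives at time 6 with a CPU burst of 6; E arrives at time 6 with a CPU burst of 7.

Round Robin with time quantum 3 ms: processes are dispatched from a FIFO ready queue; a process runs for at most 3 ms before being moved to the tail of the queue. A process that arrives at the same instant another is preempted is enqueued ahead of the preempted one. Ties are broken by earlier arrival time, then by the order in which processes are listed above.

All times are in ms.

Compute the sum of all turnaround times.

Gantt: | A 0-3 | B 3-4 | C 4-7 | D 7-10 | E 10-13 | C 13-16 | D 16-19 | E 19-23 |
Completion: A=3  B=4  C=16  D=19  E=23
Turnaround (C−A): A=3  B=3  C=14  D=13  E=17
Turnaround = completion − arrival: A=3, B=3, C=14, D=13, E=17
Total turnaround = 3 + 3 + 14 + 13 + 17 = 50

50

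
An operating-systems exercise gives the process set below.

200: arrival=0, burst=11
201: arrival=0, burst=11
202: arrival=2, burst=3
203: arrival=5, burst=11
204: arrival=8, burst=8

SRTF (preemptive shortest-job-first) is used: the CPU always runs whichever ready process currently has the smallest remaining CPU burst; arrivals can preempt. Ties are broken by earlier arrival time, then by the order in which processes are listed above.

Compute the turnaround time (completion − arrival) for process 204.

Timeline: | 200 0-2 | 202 2-5 | 200 5-14 | 204 14-22 | 201 22-33 | 203 33-44 |
Completion: 200=14  201=33  202=5  203=44  204=22
Turnaround (C−A): 200=14  201=33  202=3  203=39  204=14
Turnaround(204) = completion − arrival = 22 − 8 = 14

14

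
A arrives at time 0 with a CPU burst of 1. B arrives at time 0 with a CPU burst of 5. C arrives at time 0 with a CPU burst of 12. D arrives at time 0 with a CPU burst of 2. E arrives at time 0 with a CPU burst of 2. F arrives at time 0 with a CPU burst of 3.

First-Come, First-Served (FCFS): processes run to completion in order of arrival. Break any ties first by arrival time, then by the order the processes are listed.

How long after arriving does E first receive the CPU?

20

Schedule: | A 0-1 | B 1-6 | C 6-18 | D 18-20 | E 20-22 | F 22-25 |
Completion: A=1  B=6  C=18  D=20  E=22  F=25
Response(E) = first start − arrival = 20 − 0 = 20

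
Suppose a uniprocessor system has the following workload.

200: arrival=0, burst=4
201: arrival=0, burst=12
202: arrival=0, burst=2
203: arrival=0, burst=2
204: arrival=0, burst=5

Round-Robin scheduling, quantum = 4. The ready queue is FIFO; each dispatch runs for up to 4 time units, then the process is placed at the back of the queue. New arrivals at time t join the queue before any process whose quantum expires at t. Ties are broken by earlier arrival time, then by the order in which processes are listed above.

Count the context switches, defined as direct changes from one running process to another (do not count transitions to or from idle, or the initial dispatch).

Gantt: | 200 0-4 | 201 4-8 | 202 8-10 | 203 10-12 | 204 12-16 | 201 16-20 | 204 20-21 | 201 21-25 |
Completion: 200=4  201=25  202=10  203=12  204=21
Turnaround (C−A): 200=4  201=25  202=10  203=12  204=21

7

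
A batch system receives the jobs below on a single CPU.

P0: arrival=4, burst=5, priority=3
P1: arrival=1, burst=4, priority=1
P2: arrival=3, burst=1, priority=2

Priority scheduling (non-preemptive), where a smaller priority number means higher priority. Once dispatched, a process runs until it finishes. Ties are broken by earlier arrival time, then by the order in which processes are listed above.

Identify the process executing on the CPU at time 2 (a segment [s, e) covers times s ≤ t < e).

P1

Timeline: | idle 0-1 | P1 1-5 | P2 5-6 | P0 6-11 |
Completion: P0=11  P1=5  P2=6
Turnaround (C−A): P0=7  P1=4  P2=3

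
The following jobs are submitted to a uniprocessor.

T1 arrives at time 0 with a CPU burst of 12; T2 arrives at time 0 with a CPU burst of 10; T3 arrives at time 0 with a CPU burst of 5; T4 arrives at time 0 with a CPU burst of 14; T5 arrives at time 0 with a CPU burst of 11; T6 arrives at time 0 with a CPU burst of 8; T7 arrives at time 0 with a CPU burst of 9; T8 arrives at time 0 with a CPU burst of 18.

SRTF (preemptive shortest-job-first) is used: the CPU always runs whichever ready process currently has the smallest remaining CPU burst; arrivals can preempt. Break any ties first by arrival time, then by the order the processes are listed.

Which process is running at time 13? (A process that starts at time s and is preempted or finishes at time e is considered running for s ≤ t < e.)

Gantt: | T3 0-5 | T6 5-13 | T7 13-22 | T2 22-32 | T5 32-43 | T1 43-55 | T4 55-69 | T8 69-87 |
Completion: T1=55  T2=32  T3=5  T4=69  T5=43  T6=13  T7=22  T8=87
Turnaround (C−A): T1=55  T2=32  T3=5  T4=69  T5=43  T6=13  T7=22  T8=87

T7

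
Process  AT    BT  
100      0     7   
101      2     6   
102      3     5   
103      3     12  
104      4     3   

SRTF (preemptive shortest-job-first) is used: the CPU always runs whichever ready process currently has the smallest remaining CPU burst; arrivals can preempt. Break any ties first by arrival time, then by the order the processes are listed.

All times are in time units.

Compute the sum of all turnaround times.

Schedule: | 100 0-7 | 104 7-10 | 102 10-15 | 101 15-21 | 103 21-33 |
Completion: 100=7  101=21  102=15  103=33  104=10
Turnaround (C−A): 100=7  101=19  102=12  103=30  104=6
Turnaround = completion − arrival: 100=7, 101=19, 102=12, 103=30, 104=6
Total turnaround = 7 + 19 + 12 + 30 + 6 = 74

74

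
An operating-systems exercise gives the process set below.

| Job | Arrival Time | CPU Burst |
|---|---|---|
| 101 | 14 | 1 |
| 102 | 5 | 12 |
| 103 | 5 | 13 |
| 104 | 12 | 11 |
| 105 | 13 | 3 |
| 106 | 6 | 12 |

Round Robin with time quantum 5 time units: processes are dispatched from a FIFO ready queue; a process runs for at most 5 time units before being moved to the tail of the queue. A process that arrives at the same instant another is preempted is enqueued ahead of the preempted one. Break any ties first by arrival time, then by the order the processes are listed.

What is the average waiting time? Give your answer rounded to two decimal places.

Gantt: | idle 0-5 | 102 5-10 | 103 10-15 | 106 15-20 | 102 20-25 | 104 25-30 | 105 30-33 | 101 33-34 | 103 34-39 | 106 39-44 | 102 44-46 | 104 46-51 | 103 51-54 | 106 54-56 | 104 56-57 |
Completion: 101=34  102=46  103=54  104=57  105=33  106=56
Waiting times: 101=19, 102=29, 103=36, 104=34, 105=17, 106=38
Average waiting = (19+29+36+34+17+38) / 6 = 173/6 = 28.83

28.83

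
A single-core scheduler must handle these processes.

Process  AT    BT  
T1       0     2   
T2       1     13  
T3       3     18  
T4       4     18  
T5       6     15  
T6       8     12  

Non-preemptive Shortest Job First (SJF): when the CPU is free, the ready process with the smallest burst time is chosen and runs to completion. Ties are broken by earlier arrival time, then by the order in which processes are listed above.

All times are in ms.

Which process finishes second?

T2

Gantt: | T1 0-2 | T2 2-15 | T6 15-27 | T5 27-42 | T3 42-60 | T4 60-78 |
Completion: T1=2  T2=15  T3=60  T4=78  T5=42  T6=27
Finish order: T1 → T2 → T6 → T5 → T3 → T4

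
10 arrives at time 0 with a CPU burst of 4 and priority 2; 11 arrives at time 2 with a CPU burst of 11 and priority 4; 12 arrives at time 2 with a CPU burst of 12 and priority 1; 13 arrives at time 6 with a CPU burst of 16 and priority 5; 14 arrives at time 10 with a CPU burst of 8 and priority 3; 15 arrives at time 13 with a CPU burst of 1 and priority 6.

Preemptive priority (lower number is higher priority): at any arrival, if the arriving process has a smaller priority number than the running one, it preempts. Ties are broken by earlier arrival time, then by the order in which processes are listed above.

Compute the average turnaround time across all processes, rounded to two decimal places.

Schedule: | 10 0-2 | 12 2-14 | 10 14-16 | 14 16-24 | 11 24-35 | 13 35-51 | 15 51-52 |
Completion: 10=16  11=35  12=14  13=51  14=24  15=52
Turnaround times: 10=16, 11=33, 12=12, 13=45, 14=14, 15=39
Average turnaround = (16+33+12+45+14+39) / 6 = 159/6 = 26.50

26.50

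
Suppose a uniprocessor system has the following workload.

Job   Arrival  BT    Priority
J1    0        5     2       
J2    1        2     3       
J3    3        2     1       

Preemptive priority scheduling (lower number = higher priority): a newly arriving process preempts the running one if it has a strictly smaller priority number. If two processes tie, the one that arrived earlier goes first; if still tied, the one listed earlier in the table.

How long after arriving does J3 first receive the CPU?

Timeline: | J1 0-3 | J3 3-5 | J1 5-7 | J2 7-9 |
Completion: J1=7  J2=9  J3=5
Response(J3) = first start − arrival = 3 − 3 = 0

0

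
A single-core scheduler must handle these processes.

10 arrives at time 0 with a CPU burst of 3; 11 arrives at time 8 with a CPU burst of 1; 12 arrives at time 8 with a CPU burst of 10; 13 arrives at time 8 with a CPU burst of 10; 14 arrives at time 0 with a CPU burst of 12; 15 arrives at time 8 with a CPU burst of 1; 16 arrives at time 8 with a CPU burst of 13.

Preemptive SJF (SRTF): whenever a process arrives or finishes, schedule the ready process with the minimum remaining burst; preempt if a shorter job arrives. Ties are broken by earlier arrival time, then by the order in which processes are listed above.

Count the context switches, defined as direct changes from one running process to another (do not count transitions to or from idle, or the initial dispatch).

7

Schedule: | 10 0-3 | 14 3-8 | 11 8-9 | 15 9-10 | 14 10-17 | 12 17-27 | 13 27-37 | 16 37-50 |
Completion: 10=3  11=9  12=27  13=37  14=17  15=10  16=50
Turnaround (C−A): 10=3  11=1  12=19  13=29  14=17  15=2  16=42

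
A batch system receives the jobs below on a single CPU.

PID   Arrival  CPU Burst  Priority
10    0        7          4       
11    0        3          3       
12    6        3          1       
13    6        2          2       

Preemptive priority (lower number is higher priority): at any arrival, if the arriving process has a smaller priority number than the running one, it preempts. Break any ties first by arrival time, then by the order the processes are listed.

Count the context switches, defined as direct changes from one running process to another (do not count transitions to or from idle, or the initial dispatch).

4

Timeline: | 11 0-3 | 10 3-6 | 12 6-9 | 13 9-11 | 10 11-15 |
Completion: 10=15  11=3  12=9  13=11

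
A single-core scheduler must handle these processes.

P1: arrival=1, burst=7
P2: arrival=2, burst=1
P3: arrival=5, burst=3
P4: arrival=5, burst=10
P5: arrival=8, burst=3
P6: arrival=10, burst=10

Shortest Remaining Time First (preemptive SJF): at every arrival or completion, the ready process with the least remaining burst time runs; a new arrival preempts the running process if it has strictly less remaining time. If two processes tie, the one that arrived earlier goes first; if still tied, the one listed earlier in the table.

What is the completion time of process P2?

3

Gantt: | idle 0-1 | P1 1-2 | P2 2-3 | P1 3-5 | P3 5-8 | P5 8-11 | P1 11-15 | P4 15-25 | P6 25-35 |
Completion: P1=15  P2=3  P3=8  P4=25  P5=11  P6=35
Turnaround (C−A): P1=14  P2=1  P3=3  P4=20  P5=3  P6=25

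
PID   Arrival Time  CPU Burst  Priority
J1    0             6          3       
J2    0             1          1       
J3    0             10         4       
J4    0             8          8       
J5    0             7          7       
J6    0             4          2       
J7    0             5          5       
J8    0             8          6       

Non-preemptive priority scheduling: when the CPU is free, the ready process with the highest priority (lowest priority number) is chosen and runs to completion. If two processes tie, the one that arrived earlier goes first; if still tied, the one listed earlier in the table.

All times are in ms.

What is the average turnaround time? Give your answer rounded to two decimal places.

Schedule: | J2 0-1 | J6 1-5 | J1 5-11 | J3 11-21 | J7 21-26 | J8 26-34 | J5 34-41 | J4 41-49 |
Completion: J1=11  J2=1  J3=21  J4=49  J5=41  J6=5  J7=26  J8=34
Turnaround times: J1=11, J2=1, J3=21, J4=49, J5=41, J6=5, J7=26, J8=34
Average turnaround = (11+1+21+49+41+5+26+34) / 8 = 188/8 = 23.50

23.50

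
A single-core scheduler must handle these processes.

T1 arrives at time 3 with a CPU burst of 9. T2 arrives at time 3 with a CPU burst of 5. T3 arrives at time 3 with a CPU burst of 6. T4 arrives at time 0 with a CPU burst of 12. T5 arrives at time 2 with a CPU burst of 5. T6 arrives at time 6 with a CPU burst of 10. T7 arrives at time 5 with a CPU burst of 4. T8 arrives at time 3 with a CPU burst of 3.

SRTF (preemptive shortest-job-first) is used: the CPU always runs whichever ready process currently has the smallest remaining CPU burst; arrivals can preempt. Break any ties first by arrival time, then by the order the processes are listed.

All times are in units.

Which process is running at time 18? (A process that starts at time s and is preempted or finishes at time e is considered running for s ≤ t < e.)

Gantt: | T4 0-2 | T5 2-3 | T8 3-6 | T5 6-10 | T7 10-14 | T2 14-19 | T3 19-25 | T1 25-34 | T4 34-44 | T6 44-54 |
Completion: T1=34  T2=19  T3=25  T4=44  T5=10  T6=54  T7=14  T8=6

T2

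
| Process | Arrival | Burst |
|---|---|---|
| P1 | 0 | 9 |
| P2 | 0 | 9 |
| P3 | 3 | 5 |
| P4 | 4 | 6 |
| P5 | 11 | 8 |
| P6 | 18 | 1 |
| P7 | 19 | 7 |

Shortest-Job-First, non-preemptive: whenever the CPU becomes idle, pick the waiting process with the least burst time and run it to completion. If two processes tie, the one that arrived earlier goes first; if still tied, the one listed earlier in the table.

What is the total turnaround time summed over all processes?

Schedule: | P1 0-9 | P3 9-14 | P4 14-20 | P6 20-21 | P7 21-28 | P5 28-36 | P2 36-45 |
Completion: P1=9  P2=45  P3=14  P4=20  P5=36  P6=21  P7=28
Turnaround (C−A): P1=9  P2=45  P3=11  P4=16  P5=25  P6=3  P7=9
Turnaround = completion − arrival: P1=9, P2=45, P3=11, P4=16, P5=25, P6=3, P7=9
Total turnaround = 9 + 45 + 11 + 16 + 25 + 3 + 9 = 118

118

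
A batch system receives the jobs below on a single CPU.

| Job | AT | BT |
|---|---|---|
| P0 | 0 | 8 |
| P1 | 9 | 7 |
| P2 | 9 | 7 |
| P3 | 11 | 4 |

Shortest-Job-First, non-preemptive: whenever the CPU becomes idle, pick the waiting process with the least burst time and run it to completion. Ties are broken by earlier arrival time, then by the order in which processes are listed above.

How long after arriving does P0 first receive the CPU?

Timeline: | P0 0-8 | idle 8-9 | P1 9-16 | P3 16-20 | P2 20-27 |
Completion: P0=8  P1=16  P2=27  P3=20
Response(P0) = first start − arrival = 0 − 0 = 0

0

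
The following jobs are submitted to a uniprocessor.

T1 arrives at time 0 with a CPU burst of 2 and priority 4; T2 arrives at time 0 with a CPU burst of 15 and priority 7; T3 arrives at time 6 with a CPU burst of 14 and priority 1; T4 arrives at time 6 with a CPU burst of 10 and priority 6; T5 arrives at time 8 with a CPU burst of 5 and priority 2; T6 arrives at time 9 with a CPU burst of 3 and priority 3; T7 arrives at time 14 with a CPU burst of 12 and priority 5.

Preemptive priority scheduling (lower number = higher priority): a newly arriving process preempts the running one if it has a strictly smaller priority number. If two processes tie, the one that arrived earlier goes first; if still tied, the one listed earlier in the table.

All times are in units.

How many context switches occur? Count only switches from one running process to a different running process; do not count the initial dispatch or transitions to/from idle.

Timeline: | T1 0-2 | T2 2-6 | T3 6-20 | T5 20-25 | T6 25-28 | T7 28-40 | T4 40-50 | T2 50-61 |
Completion: T1=2  T2=61  T3=20  T4=50  T5=25  T6=28  T7=40

7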